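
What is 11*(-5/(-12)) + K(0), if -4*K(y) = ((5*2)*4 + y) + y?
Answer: -65/12 ≈ -5.4167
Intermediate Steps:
K(y) = -10 - y/2 (K(y) = -(((5*2)*4 + y) + y)/4 = -((10*4 + y) + y)/4 = -((40 + y) + y)/4 = -(40 + 2*y)/4 = -10 - y/2)
11*(-5/(-12)) + K(0) = 11*(-5/(-12)) + (-10 - 1/2*0) = 11*(-5*(-1/12)) + (-10 + 0) = 11*(5/12) - 10 = 55/12 - 10 = -65/12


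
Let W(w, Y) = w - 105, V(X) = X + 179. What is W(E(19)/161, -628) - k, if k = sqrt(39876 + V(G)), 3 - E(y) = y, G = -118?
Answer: -16921/161 - sqrt(39937) ≈ -304.94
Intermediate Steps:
E(y) = 3 - y
V(X) = 179 + X
W(w, Y) = -105 + w
k = sqrt(39937) (k = sqrt(39876 + (179 - 118)) = sqrt(39876 + 61) = sqrt(39937) ≈ 199.84)
W(E(19)/161, -628) - k = (-105 + (3 - 1*19)/161) - sqrt(39937) = (-105 + (3 - 19)*(1/161)) - sqrt(39937) = (-105 - 16*1/161) - sqrt(39937) = (-105 - 16/161) - sqrt(39937) = -16921/161 - sqrt(39937)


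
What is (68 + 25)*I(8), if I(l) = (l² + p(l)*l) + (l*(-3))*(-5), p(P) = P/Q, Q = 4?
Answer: 18600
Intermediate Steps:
p(P) = P/4
I(l) = 15*l + 5*l²/4 (I(l) = (l² + (l/4)*l) + (l*(-3))*(-5) = (l² + l²/4) - 3*l*(-5) = 5*l²/4 + 15*l = 15*l + 5*l²/4)
(68 + 25)*I(8) = (68 + 25)*((5/4)*8*(12 + 8)) = 93*((5/4)*8*20) = 93*200 = 18600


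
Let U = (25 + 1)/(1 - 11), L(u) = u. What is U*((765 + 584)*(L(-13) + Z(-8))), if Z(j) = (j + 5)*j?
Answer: -192907/5 ≈ -38581.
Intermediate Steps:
Z(j) = j*(5 + j) (Z(j) = (5 + j)*j = j*(5 + j))
U = -13/5 (U = 26/(-10) = 26*(-⅒) = -13/5 ≈ -2.6000)
U*((765 + 584)*(L(-13) + Z(-8))) = -13*(765 + 584)*(-13 - 8*(5 - 8))/5 = -17537*(-13 - 8*(-3))/5 = -17537*(-13 + 24)/5 = -17537*11/5 = -13/5*14839 = -192907/5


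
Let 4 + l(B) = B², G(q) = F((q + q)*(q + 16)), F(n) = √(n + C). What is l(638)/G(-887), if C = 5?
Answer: 135680*√1545159/515053 ≈ 327.45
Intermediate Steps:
F(n) = √(5 + n) (F(n) = √(n + 5) = √(5 + n))
G(q) = √(5 + 2*q*(16 + q)) (G(q) = √(5 + (q + q)*(q + 16)) = √(5 + (2*q)*(16 + q)) = √(5 + 2*q*(16 + q)))
l(B) = -4 + B²
l(638)/G(-887) = (-4 + 638²)/(√(5 + 2*(-887)*(16 - 887))) = (-4 + 407044)/(√(5 + 2*(-887)*(-871))) = 407040/(√(5 + 1545154)) = 407040/(√1545159) = 407040*(√1545159/1545159) = 135680*√1545159/515053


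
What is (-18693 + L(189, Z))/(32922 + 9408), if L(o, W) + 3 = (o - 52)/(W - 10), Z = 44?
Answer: -635527/1439220 ≈ -0.44158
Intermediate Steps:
L(o, W) = -3 + (-52 + o)/(-10 + W) (L(o, W) = -3 + (o - 52)/(W - 10) = -3 + (-52 + o)/(-10 + W))
(-18693 + L(189, Z))/(32922 + 9408) = (-18693 + (-22 + 189 - 3*44)/(-10 + 44))/(32922 + 9408) = (-18693 + (-22 + 189 - 132)/34)/42330 = (-18693 + (1/34)*35)*(1/42330) = (-18693 + 35/34)*(1/42330) = -635527/34*1/42330 = -635527/1439220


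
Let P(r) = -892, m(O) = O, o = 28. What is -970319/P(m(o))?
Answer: 970319/892 ≈ 1087.8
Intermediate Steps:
-970319/P(m(o)) = -970319/(-892) = -970319*(-1/892) = 970319/892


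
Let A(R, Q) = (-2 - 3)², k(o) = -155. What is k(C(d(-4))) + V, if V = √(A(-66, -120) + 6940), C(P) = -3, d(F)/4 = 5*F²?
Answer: -155 + √6965 ≈ -71.543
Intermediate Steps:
d(F) = 20*F² (d(F) = 4*(5*F²) = 20*F²)
A(R, Q) = 25 (A(R, Q) = (-5)² = 25)
V = √6965 (V = √(25 + 6940) = √6965 ≈ 83.457)
k(C(d(-4))) + V = -155 + √6965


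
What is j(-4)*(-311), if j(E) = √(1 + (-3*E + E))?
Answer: -933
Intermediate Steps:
j(E) = √(1 - 2*E)
j(-4)*(-311) = √(1 - 2*(-4))*(-311) = √(1 + 8)*(-311) = √9*(-311) = 3*(-311) = -933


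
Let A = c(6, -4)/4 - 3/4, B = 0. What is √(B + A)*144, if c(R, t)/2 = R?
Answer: 216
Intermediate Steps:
c(R, t) = 2*R
A = 9/4 (A = (2*6)/4 - 3/4 = 12*(¼) - 3*¼ = 3 - ¾ = 9/4 ≈ 2.2500)
√(B + A)*144 = √(0 + 9/4)*144 = √(9/4)*144 = (3/2)*144 = 216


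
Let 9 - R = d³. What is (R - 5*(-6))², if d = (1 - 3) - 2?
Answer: 10609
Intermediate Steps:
d = -4 (d = -2 - 2 = -4)
R = 73 (R = 9 - 1*(-4)³ = 9 - 1*(-64) = 9 + 64 = 73)
(R - 5*(-6))² = (73 - 5*(-6))² = (73 + 30)² = 103² = 10609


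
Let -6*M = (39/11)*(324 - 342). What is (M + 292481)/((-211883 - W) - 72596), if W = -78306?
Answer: -3217408/2267903 ≈ -1.4187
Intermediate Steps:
M = 117/11 (M = -39/11*(324 - 342)/6 = -39*(1/11)*(-18)/6 = -13*(-18)/22 = -⅙*(-702/11) = 117/11 ≈ 10.636)
(M + 292481)/((-211883 - W) - 72596) = (117/11 + 292481)/((-211883 - 1*(-78306)) - 72596) = 3217408/(11*((-211883 + 78306) - 72596)) = 3217408/(11*(-133577 - 72596)) = (3217408/11)/(-206173) = (3217408/11)*(-1/206173) = -3217408/2267903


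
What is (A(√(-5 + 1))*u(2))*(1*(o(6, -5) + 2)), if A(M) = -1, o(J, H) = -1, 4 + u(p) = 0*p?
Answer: 4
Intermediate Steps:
u(p) = -4 (u(p) = -4 + 0*p = -4 + 0 = -4)
(A(√(-5 + 1))*u(2))*(1*(o(6, -5) + 2)) = (-1*(-4))*(1*(-1 + 2)) = 4*(1*1) = 4*1 = 4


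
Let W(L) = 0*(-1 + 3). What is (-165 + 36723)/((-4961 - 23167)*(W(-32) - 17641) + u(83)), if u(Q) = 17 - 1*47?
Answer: 2031/27567001 ≈ 7.3675e-5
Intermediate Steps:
W(L) = 0 (W(L) = 0*2 = 0)
u(Q) = -30 (u(Q) = 17 - 47 = -30)
(-165 + 36723)/((-4961 - 23167)*(W(-32) - 17641) + u(83)) = (-165 + 36723)/((-4961 - 23167)*(0 - 17641) - 30) = 36558/(-28128*(-17641) - 30) = 36558/(496206048 - 30) = 36558/496206018 = 36558*(1/496206018) = 2031/27567001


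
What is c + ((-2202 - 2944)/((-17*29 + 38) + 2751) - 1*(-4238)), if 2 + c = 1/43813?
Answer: 30420962109/7185332 ≈ 4233.8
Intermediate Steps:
c = -87625/43813 (c = -2 + 1/43813 = -87625/43813 ≈ -2.0000)
c + ((-2202 - 2944)/((-17*29 + 38) + 2751) - 1*(-4238)) = -87625/43813 + ((-2202 - 2944)/((-17*29 + 38) + 2751) - 1*(-4238)) = -87625/43813 + (-5146/((-493 + 38) + 2751) + 4238) = -87625/43813 + (-5146/(-455 + 2751) + 4238) = -87625/43813 + (-5146/2296 + 4238) = -87625/43813 + (-5146*1/2296 + 4238) = -87625/43813 + (-2573/1148 + 4238) = -87625/43813 + 4862651/1148 = 30420962109/7185332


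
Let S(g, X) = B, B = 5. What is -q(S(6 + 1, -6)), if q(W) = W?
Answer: -5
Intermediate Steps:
S(g, X) = 5
-q(S(6 + 1, -6)) = -1*5 = -5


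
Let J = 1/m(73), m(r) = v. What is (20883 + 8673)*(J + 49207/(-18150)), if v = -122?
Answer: -14830718052/184525 ≈ -80372.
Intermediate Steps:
m(r) = -122
J = -1/122 (J = 1/(-122) = -1/122 ≈ -0.0081967)
(20883 + 8673)*(J + 49207/(-18150)) = (20883 + 8673)*(-1/122 + 49207/(-18150)) = 29556*(-1/122 + 49207*(-1/18150)) = 29556*(-1/122 - 49207/18150) = 29556*(-1505351/553575) = -14830718052/184525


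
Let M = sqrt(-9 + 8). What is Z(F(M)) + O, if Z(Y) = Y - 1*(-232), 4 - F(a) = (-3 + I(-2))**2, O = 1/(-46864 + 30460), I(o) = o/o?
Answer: 3805727/16404 ≈ 232.00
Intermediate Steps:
I(o) = 1
O = -1/16404 (O = 1/(-16404) = -1/16404 ≈ -6.0961e-5)
M = I (M = sqrt(-1) = I ≈ 1.0*I)
F(a) = 0 (F(a) = 4 - (-3 + 1)**2 = 4 - 1*(-2)**2 = 4 - 1*4 = 4 - 4 = 0)
Z(Y) = 232 + Y (Z(Y) = Y + 232 = 232 + Y)
Z(F(M)) + O = (232 + 0) - 1/16404 = 232 - 1/16404 = 3805727/16404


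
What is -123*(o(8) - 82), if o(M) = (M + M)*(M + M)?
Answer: -21402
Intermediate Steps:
o(M) = 4*M² (o(M) = (2*M)*(2*M) = 4*M²)
-123*(o(8) - 82) = -123*(4*8² - 82) = -123*(4*64 - 82) = -123*(256 - 82) = -123*174 = -21402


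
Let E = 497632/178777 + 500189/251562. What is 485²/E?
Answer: 10578891460816650/214607590037 ≈ 49294.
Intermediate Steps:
E = 214607590037/44973499674 (E = 497632*(1/178777) + 500189*(1/251562) = 497632/178777 + 500189/251562 = 214607590037/44973499674 ≈ 4.7719)
485²/E = 485²/(214607590037/44973499674) = 235225*(44973499674/214607590037) = 10578891460816650/214607590037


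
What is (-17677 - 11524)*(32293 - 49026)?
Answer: 488620333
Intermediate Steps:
(-17677 - 11524)*(32293 - 49026) = -29201*(-16733) = 488620333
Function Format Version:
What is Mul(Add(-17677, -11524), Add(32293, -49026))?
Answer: 488620333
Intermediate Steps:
Mul(Add(-17677, -11524), Add(32293, -49026)) = Mul(-29201, -16733) = 488620333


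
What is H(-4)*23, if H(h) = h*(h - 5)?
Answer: 828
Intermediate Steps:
H(h) = h*(-5 + h)
H(-4)*23 = -4*(-5 - 4)*23 = -4*(-9)*23 = 36*23 = 828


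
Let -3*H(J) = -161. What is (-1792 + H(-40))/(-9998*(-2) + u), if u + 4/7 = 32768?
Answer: -36505/1108032 ≈ -0.032946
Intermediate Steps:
u = 229372/7 (u = -4/7 + 32768 = 229372/7 ≈ 32767.)
H(J) = 161/3 (H(J) = -⅓*(-161) = 161/3)
(-1792 + H(-40))/(-9998*(-2) + u) = (-1792 + 161/3)/(-9998*(-2) + 229372/7) = -5215/(3*(19996 + 229372/7)) = -5215/(3*369344/7) = -5215/3*7/369344 = -36505/1108032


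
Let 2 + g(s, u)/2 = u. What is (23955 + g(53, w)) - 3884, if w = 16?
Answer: 20099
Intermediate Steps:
g(s, u) = -4 + 2*u
(23955 + g(53, w)) - 3884 = (23955 + (-4 + 2*16)) - 3884 = (23955 + (-4 + 32)) - 3884 = (23955 + 28) - 3884 = 23983 - 3884 = 20099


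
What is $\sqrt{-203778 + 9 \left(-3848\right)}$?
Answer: $3 i \sqrt{26490} \approx 488.27 i$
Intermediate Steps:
$\sqrt{-203778 + 9 \left(-3848\right)} = \sqrt{-203778 - 34632} = \sqrt{-238410} = 3 i \sqrt{26490}$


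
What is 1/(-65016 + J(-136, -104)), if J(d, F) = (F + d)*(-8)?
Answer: -1/63096 ≈ -1.5849e-5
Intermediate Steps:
J(d, F) = -8*F - 8*d
1/(-65016 + J(-136, -104)) = 1/(-65016 + (-8*(-104) - 8*(-136))) = 1/(-65016 + (832 + 1088)) = 1/(-65016 + 1920) = 1/(-63096) = -1/63096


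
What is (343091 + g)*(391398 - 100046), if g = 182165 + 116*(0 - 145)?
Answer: 148133845472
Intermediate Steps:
g = 165345 (g = 182165 + 116*(-145) = 182165 - 16820 = 165345)
(343091 + g)*(391398 - 100046) = (343091 + 165345)*(391398 - 100046) = 508436*291352 = 148133845472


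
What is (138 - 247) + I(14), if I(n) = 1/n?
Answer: -1525/14 ≈ -108.93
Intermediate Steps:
(138 - 247) + I(14) = (138 - 247) + 1/14 = -109 + 1/14 = -1525/14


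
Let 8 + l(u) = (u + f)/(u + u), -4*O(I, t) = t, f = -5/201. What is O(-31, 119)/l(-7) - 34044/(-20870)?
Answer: 493098351/88071400 ≈ 5.5988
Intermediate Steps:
f = -5/201 (f = -5*1/201 = -5/201 ≈ -0.024876)
O(I, t) = -t/4
l(u) = -8 + (-5/201 + u)/(2*u) (l(u) = -8 + (u - 5/201)/(u + u) = -8 + (-5/201 + u)/((2*u)) = -8 + (-5/201 + u)*(1/(2*u)) = -8 + (-5/201 + u)/(2*u))
O(-31, 119)/l(-7) - 34044/(-20870) = (-¼*119)/(((5/402)*(-1 - 603*(-7))/(-7))) - 34044/(-20870) = -119*(-2814/(5*(-1 + 4221)))/4 - 34044*(-1/20870) = -119/(4*((5/402)*(-⅐)*4220)) + 17022/10435 = -119/(4*(-10550/1407)) + 17022/10435 = -119/4*(-1407/10550) + 17022/10435 = 167433/42200 + 17022/10435 = 493098351/88071400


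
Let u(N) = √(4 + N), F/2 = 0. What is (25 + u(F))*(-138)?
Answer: -3726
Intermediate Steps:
F = 0 (F = 2*0 = 0)
(25 + u(F))*(-138) = (25 + √(4 + 0))*(-138) = (25 + √4)*(-138) = (25 + 2)*(-138) = 27*(-138) = -3726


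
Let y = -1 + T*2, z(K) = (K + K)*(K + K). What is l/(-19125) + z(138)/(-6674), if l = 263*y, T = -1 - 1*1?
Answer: -144808969/12764025 ≈ -11.345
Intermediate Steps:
T = -2 (T = -1 - 1 = -2)
z(K) = 4*K**2 (z(K) = (2*K)*(2*K) = 4*K**2)
y = -5 (y = -1 - 2*2 = -1 - 4 = -5)
l = -1315 (l = 263*(-5) = -1315)
l/(-19125) + z(138)/(-6674) = -1315/(-19125) + (4*138**2)/(-6674) = -1315*(-1/19125) + (4*19044)*(-1/6674) = 263/3825 + 76176*(-1/6674) = 263/3825 - 38088/3337 = -144808969/12764025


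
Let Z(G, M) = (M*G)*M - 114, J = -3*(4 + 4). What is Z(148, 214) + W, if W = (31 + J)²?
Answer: 6777743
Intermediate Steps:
J = -24 (J = -3*8 = -24)
Z(G, M) = -114 + G*M² (Z(G, M) = (G*M)*M - 114 = G*M² - 114 = -114 + G*M²)
W = 49 (W = (31 - 24)² = 7² = 49)
Z(148, 214) + W = (-114 + 148*214²) + 49 = (-114 + 148*45796) + 49 = (-114 + 6777808) + 49 = 6777694 + 49 = 6777743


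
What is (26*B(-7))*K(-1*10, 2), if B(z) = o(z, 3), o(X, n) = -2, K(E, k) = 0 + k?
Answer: -104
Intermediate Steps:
K(E, k) = k
B(z) = -2
(26*B(-7))*K(-1*10, 2) = (26*(-2))*2 = -52*2 = -104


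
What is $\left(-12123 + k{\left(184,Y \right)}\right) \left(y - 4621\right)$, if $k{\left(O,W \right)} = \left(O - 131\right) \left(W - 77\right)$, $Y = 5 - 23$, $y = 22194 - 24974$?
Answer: $126986358$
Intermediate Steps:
$y = -2780$
$Y = -18$
$k{\left(O,W \right)} = \left(-131 + O\right) \left(-77 + W\right)$
$\left(-12123 + k{\left(184,Y \right)}\right) \left(y - 4621\right) = \left(-12123 + \left(10087 - -2358 - 14168 + 184 \left(-18\right)\right)\right) \left(-2780 - 4621\right) = \left(-12123 + \left(10087 + 2358 - 14168 - 3312\right)\right) \left(-7401\right) = \left(-12123 - 5035\right) \left(-7401\right) = \left(-17158\right) \left(-7401\right) = 126986358$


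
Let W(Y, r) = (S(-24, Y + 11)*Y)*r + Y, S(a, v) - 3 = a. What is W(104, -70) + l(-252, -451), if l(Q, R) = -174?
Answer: 152810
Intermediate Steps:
S(a, v) = 3 + a
W(Y, r) = Y - 21*Y*r (W(Y, r) = ((3 - 24)*Y)*r + Y = (-21*Y)*r + Y = -21*Y*r + Y = Y - 21*Y*r)
W(104, -70) + l(-252, -451) = 104*(1 - 21*(-70)) - 174 = 104*(1 + 1470) - 174 = 104*1471 - 174 = 152984 - 174 = 152810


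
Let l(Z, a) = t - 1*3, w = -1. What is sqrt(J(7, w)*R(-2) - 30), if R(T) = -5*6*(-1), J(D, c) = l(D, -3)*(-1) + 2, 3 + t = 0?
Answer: sqrt(210) ≈ 14.491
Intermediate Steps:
t = -3 (t = -3 + 0 = -3)
l(Z, a) = -6 (l(Z, a) = -3 - 1*3 = -3 - 3 = -6)
J(D, c) = 8 (J(D, c) = -6*(-1) + 2 = 6 + 2 = 8)
R(T) = 30 (R(T) = -30*(-1) = 30)
sqrt(J(7, w)*R(-2) - 30) = sqrt(8*30 - 30) = sqrt(240 - 30) = sqrt(210)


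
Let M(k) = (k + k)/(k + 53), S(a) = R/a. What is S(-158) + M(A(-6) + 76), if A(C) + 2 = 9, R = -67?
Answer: 8835/5372 ≈ 1.6446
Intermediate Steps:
A(C) = 7 (A(C) = -2 + 9 = 7)
S(a) = -67/a
M(k) = 2*k/(53 + k) (M(k) = (2*k)/(53 + k) = 2*k/(53 + k))
S(-158) + M(A(-6) + 76) = -67/(-158) + 2*(7 + 76)/(53 + (7 + 76)) = -67*(-1/158) + 2*83/(53 + 83) = 67/158 + 2*83/136 = 67/158 + 2*83*(1/136) = 67/158 + 83/68 = 8835/5372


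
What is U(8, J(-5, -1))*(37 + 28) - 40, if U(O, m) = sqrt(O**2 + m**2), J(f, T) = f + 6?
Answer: -40 + 65*sqrt(65) ≈ 484.05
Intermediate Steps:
J(f, T) = 6 + f
U(8, J(-5, -1))*(37 + 28) - 40 = sqrt(8**2 + (6 - 5)**2)*(37 + 28) - 40 = sqrt(64 + 1**2)*65 - 40 = sqrt(64 + 1)*65 - 40 = sqrt(65)*65 - 40 = 65*sqrt(65) - 40 = -40 + 65*sqrt(65)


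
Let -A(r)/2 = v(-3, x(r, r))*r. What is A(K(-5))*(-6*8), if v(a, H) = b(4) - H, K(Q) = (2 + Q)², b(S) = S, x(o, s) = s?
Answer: -4320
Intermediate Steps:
v(a, H) = 4 - H
A(r) = -2*r*(4 - r) (A(r) = -2*(4 - r)*r = -2*r*(4 - r))
A(K(-5))*(-6*8) = (2*(2 - 5)²*(-4 + (2 - 5)²))*(-6*8) = (2*(-3)²*(-4 + (-3)²))*(-48) = (2*9*(-4 + 9))*(-48) = (2*9*5)*(-48) = 90*(-48) = -4320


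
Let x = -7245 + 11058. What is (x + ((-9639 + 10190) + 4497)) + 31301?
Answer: 40162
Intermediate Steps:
x = 3813
(x + ((-9639 + 10190) + 4497)) + 31301 = (3813 + ((-9639 + 10190) + 4497)) + 31301 = (3813 + (551 + 4497)) + 31301 = (3813 + 5048) + 31301 = 8861 + 31301 = 40162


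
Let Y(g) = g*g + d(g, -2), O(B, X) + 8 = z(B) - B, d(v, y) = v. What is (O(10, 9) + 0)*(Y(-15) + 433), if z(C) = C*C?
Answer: 52726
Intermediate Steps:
z(C) = C²
O(B, X) = -8 + B² - B (O(B, X) = -8 + (B² - B) = -8 + B² - B)
Y(g) = g + g² (Y(g) = g*g + g = g² + g = g + g²)
(O(10, 9) + 0)*(Y(-15) + 433) = ((-8 + 10² - 1*10) + 0)*(-15*(1 - 15) + 433) = ((-8 + 100 - 10) + 0)*(-15*(-14) + 433) = (82 + 0)*(210 + 433) = 82*643 = 52726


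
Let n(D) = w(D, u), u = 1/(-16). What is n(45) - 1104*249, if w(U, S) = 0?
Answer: -274896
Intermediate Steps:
u = -1/16 ≈ -0.062500
n(D) = 0
n(45) - 1104*249 = 0 - 1104*249 = 0 - 1*274896 = 0 - 274896 = -274896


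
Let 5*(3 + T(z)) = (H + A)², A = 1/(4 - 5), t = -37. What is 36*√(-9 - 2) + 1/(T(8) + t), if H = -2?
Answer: -5/191 + 36*I*√11 ≈ -0.026178 + 119.4*I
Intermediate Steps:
A = -1 (A = 1/(-1) = -1)
T(z) = -6/5 (T(z) = -3 + (-2 - 1)²/5 = -3 + (⅕)*(-3)² = -3 + (⅕)*9 = -3 + 9/5 = -6/5)
36*√(-9 - 2) + 1/(T(8) + t) = 36*√(-9 - 2) + 1/(-6/5 - 37) = 36*√(-11) + 1/(-191/5) = 36*(I*√11) - 5/191 = 36*I*√11 - 5/191 = -5/191 + 36*I*√11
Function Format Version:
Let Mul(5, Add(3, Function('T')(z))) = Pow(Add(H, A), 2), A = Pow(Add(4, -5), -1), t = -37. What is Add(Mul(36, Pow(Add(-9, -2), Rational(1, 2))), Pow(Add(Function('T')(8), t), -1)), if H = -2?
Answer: Add(Rational(-5, 191), Mul(36, I, Pow(11, Rational(1, 2)))) ≈ Add(-0.026178, Mul(119.40, I))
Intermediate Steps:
A = -1 (A = Pow(-1, -1) = -1)
Function('T')(z) = Rational(-6, 5) (Function('T')(z) = Add(-3, Mul(Rational(1, 5), Pow(Add(-2, -1), 2))) = Add(-3, Mul(Rational(1, 5), Pow(-3, 2))) = Add(-3, Mul(Rational(1, 5), 9)) = Add(-3, Rational(9, 5)) = Rational(-6, 5))
Add(Mul(36, Pow(Add(-9, -2), Rational(1, 2))), Pow(Add(Function('T')(8), t), -1)) = Add(Mul(36, Pow(Add(-9, -2), Rational(1, 2))), Pow(Add(Rational(-6, 5), -37), -1)) = Add(Mul(36, Pow(-11, Rational(1, 2))), Pow(Rational(-191, 5), -1)) = Add(Mul(36, Mul(I, Pow(11, Rational(1, 2)))), Rational(-5, 191)) = Add(Mul(36, I, Pow(11, Rational(1, 2))), Rational(-5, 191)) = Add(Rational(-5, 191), Mul(36, I, Pow(11, Rational(1, 2))))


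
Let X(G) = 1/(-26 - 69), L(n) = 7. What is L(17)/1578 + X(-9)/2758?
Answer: 458123/103362945 ≈ 0.0044322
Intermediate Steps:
X(G) = -1/95 (X(G) = 1/(-95) = -1/95)
L(17)/1578 + X(-9)/2758 = 7/1578 - 1/95/2758 = 7*(1/1578) - 1/95*1/2758 = 7/1578 - 1/262010 = 458123/103362945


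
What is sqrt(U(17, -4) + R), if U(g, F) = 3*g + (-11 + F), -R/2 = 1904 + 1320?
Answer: 2*I*sqrt(1603) ≈ 80.075*I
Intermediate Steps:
R = -6448 (R = -2*(1904 + 1320) = -2*3224 = -6448)
U(g, F) = -11 + F + 3*g
sqrt(U(17, -4) + R) = sqrt((-11 - 4 + 3*17) - 6448) = sqrt((-11 - 4 + 51) - 6448) = sqrt(36 - 6448) = sqrt(-6412) = 2*I*sqrt(1603)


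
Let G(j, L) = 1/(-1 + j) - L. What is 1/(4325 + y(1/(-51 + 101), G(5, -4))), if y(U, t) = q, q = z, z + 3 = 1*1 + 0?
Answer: 1/4323 ≈ 0.00023132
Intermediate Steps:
z = -2 (z = -3 + (1*1 + 0) = -3 + (1 + 0) = -3 + 1 = -2)
q = -2
y(U, t) = -2
1/(4325 + y(1/(-51 + 101), G(5, -4))) = 1/(4325 - 2) = 1/4323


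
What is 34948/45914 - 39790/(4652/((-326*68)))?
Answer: 5062410266522/26698991 ≈ 1.8961e+5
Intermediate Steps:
34948/45914 - 39790/(4652/((-326*68))) = 34948*(1/45914) - 39790/(4652/(-22168)) = 17474/22957 - 39790/(4652*(-1/22168)) = 17474/22957 - 39790/(-1163/5542) = 17474/22957 - 39790*(-5542/1163) = 17474/22957 + 220516180/1163 = 5062410266522/26698991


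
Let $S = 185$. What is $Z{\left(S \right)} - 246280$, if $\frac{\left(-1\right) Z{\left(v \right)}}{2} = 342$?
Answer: $-246964$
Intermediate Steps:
$Z{\left(v \right)} = -684$ ($Z{\left(v \right)} = \left(-2\right) 342 = -684$)
$Z{\left(S \right)} - 246280 = -684 - 246280 = -246964$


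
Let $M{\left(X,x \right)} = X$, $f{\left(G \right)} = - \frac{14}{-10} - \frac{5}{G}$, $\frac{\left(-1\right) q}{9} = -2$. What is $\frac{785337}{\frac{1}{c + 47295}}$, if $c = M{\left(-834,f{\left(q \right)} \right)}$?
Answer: $36487542357$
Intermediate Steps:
$q = 18$ ($q = \left(-9\right) \left(-2\right) = 18$)
$f{\left(G \right)} = \frac{7}{5} - \frac{5}{G}$ ($f{\left(G \right)} = \left(-14\right) \left(- \frac{1}{10}\right) - \frac{5}{G} = \frac{7}{5} - \frac{5}{G}$)
$c = -834$
$\frac{785337}{\frac{1}{c + 47295}} = \frac{785337}{\frac{1}{-834 + 47295}} = \frac{785337}{\frac{1}{46461}} = 785337 \frac{1}{\frac{1}{46461}} = 785337 \cdot 46461 = 36487542357$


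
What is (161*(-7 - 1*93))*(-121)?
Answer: 1948100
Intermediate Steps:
(161*(-7 - 1*93))*(-121) = (161*(-7 - 93))*(-121) = (161*(-100))*(-121) = -16100*(-121) = 1948100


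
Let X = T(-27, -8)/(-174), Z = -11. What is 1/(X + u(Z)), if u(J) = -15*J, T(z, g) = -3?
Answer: 58/9571 ≈ 0.0060600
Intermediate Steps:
X = 1/58 (X = -3/(-174) = -3*(-1/174) = 1/58 ≈ 0.017241)
1/(X + u(Z)) = 1/(1/58 - 15*(-11)) = 1/(1/58 + 165) = 1/(9571/58) = 58/9571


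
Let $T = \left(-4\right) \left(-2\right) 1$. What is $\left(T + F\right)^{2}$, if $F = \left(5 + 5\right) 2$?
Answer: $784$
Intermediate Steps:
$F = 20$ ($F = 10 \cdot 2 = 20$)
$T = 8$ ($T = 8 \cdot 1 = 8$)
$\left(T + F\right)^{2} = \left(8 + 20\right)^{2} = 28^{2} = 784$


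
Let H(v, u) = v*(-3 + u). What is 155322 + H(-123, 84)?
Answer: 145359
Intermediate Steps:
155322 + H(-123, 84) = 155322 - 123*(-3 + 84) = 155322 - 123*81 = 155322 - 9963 = 145359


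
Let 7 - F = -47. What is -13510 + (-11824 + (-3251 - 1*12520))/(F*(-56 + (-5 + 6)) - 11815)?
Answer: -39943551/2957 ≈ -13508.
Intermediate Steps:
F = 54 (F = 7 - 1*(-47) = 7 + 47 = 54)
-13510 + (-11824 + (-3251 - 1*12520))/(F*(-56 + (-5 + 6)) - 11815) = -13510 + (-11824 + (-3251 - 1*12520))/(54*(-56 + (-5 + 6)) - 11815) = -13510 + (-11824 + (-3251 - 12520))/(54*(-56 + 1) - 11815) = -13510 + (-11824 - 15771)/(54*(-55) - 11815) = -13510 - 27595/(-2970 - 11815) = -13510 - 27595/(-14785) = -13510 - 27595*(-1/14785) = -13510 + 5519/2957 = -39943551/2957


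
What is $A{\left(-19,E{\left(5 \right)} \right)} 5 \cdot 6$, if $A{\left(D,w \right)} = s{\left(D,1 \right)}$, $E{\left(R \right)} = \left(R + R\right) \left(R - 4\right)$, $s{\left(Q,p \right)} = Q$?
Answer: $-570$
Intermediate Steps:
$E{\left(R \right)} = 2 R \left(-4 + R\right)$
$A{\left(D,w \right)} = D$
$A{\left(-19,E{\left(5 \right)} \right)} 5 \cdot 6 = - 19 \cdot 5 \cdot 6 = \left(-19\right) 30 = -570$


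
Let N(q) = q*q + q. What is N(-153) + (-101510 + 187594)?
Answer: 109340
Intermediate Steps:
N(q) = q + q² (N(q) = q² + q = q + q²)
N(-153) + (-101510 + 187594) = -153*(1 - 153) + (-101510 + 187594) = -153*(-152) + 86084 = 23256 + 86084 = 109340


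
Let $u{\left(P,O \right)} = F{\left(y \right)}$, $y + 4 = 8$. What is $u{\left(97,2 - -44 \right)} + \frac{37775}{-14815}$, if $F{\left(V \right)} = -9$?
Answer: $- \frac{34222}{2963} \approx -11.55$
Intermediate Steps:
$y = 4$ ($y = -4 + 8 = 4$)
$u{\left(P,O \right)} = -9$
$u{\left(97,2 - -44 \right)} + \frac{37775}{-14815} = -9 + \frac{37775}{-14815} = -9 + 37775 \left(- \frac{1}{14815}\right) = -9 - \frac{7555}{2963} = - \frac{34222}{2963}$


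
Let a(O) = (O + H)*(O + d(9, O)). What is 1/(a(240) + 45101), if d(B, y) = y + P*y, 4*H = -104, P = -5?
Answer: -1/108979 ≈ -9.1761e-6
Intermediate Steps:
H = -26 (H = (1/4)*(-104) = -26)
d(B, y) = -4*y (d(B, y) = y - 5*y = -4*y)
a(O) = -3*O*(-26 + O) (a(O) = (O - 26)*(O - 4*O) = (-26 + O)*(-3*O) = -3*O*(-26 + O))
1/(a(240) + 45101) = 1/(3*240*(26 - 1*240) + 45101) = 1/(3*240*(26 - 240) + 45101) = 1/(3*240*(-214) + 45101) = 1/(-154080 + 45101) = 1/(-108979) = -1/108979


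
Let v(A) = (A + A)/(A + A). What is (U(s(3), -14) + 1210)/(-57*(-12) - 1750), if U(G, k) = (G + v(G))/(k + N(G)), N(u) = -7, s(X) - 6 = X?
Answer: -12700/11193 ≈ -1.1346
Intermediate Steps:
s(X) = 6 + X
v(A) = 1 (v(A) = (2*A)/((2*A)) = (2*A)*(1/(2*A)) = 1)
U(G, k) = (1 + G)/(-7 + k) (U(G, k) = (G + 1)/(k - 7) = (1 + G)/(-7 + k))
(U(s(3), -14) + 1210)/(-57*(-12) - 1750) = ((1 + (6 + 3))/(-7 - 14) + 1210)/(-57*(-12) - 1750) = ((1 + 9)/(-21) + 1210)/(684 - 1750) = (-1/21*10 + 1210)/(-1066) = (-10/21 + 1210)*(-1/1066) = (25400/21)*(-1/1066) = -12700/11193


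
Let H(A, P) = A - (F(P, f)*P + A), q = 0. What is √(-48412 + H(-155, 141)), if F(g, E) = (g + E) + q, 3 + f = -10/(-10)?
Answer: I*√68011 ≈ 260.79*I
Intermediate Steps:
f = -2 (f = -3 - 10/(-10) = -3 - 10*(-⅒) = -3 + 1 = -2)
F(g, E) = E + g (F(g, E) = (g + E) + 0 = (E + g) + 0 = E + g)
H(A, P) = -P*(-2 + P) (H(A, P) = A - ((-2 + P)*P + A) = A - (P*(-2 + P) + A) = A - (A + P*(-2 + P)) = A + (-A - P*(-2 + P)) = -P*(-2 + P))
√(-48412 + H(-155, 141)) = √(-48412 + 141*(2 - 1*141)) = √(-48412 + 141*(2 - 141)) = √(-48412 + 141*(-139)) = √(-48412 - 19599) = √(-68011) = I*√68011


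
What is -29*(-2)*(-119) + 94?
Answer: -6808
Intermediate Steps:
-29*(-2)*(-119) + 94 = 58*(-119) + 94 = -6902 + 94 = -6808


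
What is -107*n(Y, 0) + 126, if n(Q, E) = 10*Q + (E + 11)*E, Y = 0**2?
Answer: 126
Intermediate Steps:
Y = 0
n(Q, E) = 10*Q + E*(11 + E) (n(Q, E) = 10*Q + (11 + E)*E = 10*Q + E*(11 + E))
-107*n(Y, 0) + 126 = -107*(0**2 + 10*0 + 11*0) + 126 = -107*(0 + 0 + 0) + 126 = -107*0 + 126 = 0 + 126 = 126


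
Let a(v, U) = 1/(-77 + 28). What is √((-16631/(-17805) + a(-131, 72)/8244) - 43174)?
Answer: I*√140677254293896185745/57082830 ≈ 207.78*I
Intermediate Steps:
a(v, U) = -1/49 (a(v, U) = 1/(-49) = -1/49)
√((-16631/(-17805) + a(-131, 72)/8244) - 43174) = √((-16631/(-17805) - 1/49/8244) - 43174) = √((-16631*(-1/17805) - 1/49*1/8244) - 43174) = √((16631/17805 - 1/403956) - 43174) = √(2239391477/2397478860 - 43174) = √(-103506512910163/2397478860) = I*√140677254293896185745/57082830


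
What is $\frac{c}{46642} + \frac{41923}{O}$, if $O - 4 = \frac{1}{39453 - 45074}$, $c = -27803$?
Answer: $\frac{10990524098637}{1048652086} \approx 10481.0$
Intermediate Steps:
$O = \frac{22483}{5621}$ ($O = 4 + \frac{1}{39453 - 45074} = 4 + \frac{1}{-5621} = 4 - \frac{1}{5621} = \frac{22483}{5621} \approx 3.9998$)
$\frac{c}{46642} + \frac{41923}{O} = - \frac{27803}{46642} + \frac{41923}{\frac{22483}{5621}} = \left(-27803\right) \frac{1}{46642} + 41923 \cdot \frac{5621}{22483} = - \frac{27803}{46642} + \frac{235649183}{22483} = \frac{10990524098637}{1048652086}$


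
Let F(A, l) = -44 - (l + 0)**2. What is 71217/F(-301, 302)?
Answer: -23739/30416 ≈ -0.78048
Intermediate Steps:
F(A, l) = -44 - l**2
71217/F(-301, 302) = 71217/(-44 - 1*302**2) = 71217/(-44 - 1*91204) = 71217/(-44 - 91204) = 71217/(-91248) = 71217*(-1/91248) = -23739/30416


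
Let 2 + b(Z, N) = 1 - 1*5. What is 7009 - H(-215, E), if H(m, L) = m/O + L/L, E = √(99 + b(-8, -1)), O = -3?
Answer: 20809/3 ≈ 6936.3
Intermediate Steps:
b(Z, N) = -6 (b(Z, N) = -2 + (1 - 1*5) = -2 + (1 - 5) = -2 - 4 = -6)
E = √93 (E = √(99 - 6) = √93 ≈ 9.6436)
H(m, L) = 1 - m/3 (H(m, L) = m/(-3) + L/L = m*(-⅓) + 1 = -m/3 + 1 = 1 - m/3)
7009 - H(-215, E) = 7009 - (1 - ⅓*(-215)) = 7009 - (1 + 215/3) = 7009 - 1*218/3 = 7009 - 218/3 = 20809/3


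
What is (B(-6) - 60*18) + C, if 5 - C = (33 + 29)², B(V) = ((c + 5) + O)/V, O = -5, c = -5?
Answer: -29509/6 ≈ -4918.2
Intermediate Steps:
B(V) = -5/V (B(V) = ((-5 + 5) - 5)/V = (0 - 5)/V = -5/V)
C = -3839 (C = 5 - (33 + 29)² = 5 - 1*62² = 5 - 1*3844 = 5 - 3844 = -3839)
(B(-6) - 60*18) + C = (-5/(-6) - 60*18) - 3839 = (-5*(-⅙) - 1080) - 3839 = (⅚ - 1080) - 3839 = -6475/6 - 3839 = -29509/6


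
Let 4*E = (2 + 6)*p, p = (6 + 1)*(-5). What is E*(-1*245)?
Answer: 17150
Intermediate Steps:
p = -35 (p = 7*(-5) = -35)
E = -70 (E = ((2 + 6)*(-35))/4 = (8*(-35))/4 = (¼)*(-280) = -70)
E*(-1*245) = -(-70)*245 = -70*(-245) = 17150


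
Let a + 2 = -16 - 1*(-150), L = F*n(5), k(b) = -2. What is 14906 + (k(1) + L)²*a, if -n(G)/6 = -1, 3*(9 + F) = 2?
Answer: 371834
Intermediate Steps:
F = -25/3 (F = -9 + (⅓)*2 = -9 + ⅔ = -25/3 ≈ -8.3333)
n(G) = 6 (n(G) = -6*(-1) = 6)
L = -50 (L = -25/3*6 = -50)
a = 132 (a = -2 + (-16 - 1*(-150)) = -2 + (-16 + 150) = -2 + 134 = 132)
14906 + (k(1) + L)²*a = 14906 + (-2 - 50)²*132 = 14906 + (-52)²*132 = 14906 + 2704*132 = 14906 + 356928 = 371834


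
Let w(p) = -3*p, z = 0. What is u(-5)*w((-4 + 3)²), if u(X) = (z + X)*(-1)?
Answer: -15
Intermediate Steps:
u(X) = -X (u(X) = (0 + X)*(-1) = X*(-1) = -X)
u(-5)*w((-4 + 3)²) = (-1*(-5))*(-3*(-4 + 3)²) = 5*(-3*(-1)²) = 5*(-3*1) = 5*(-3) = -15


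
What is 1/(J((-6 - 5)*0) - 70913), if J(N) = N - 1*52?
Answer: -1/70965 ≈ -1.4091e-5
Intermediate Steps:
J(N) = -52 + N (J(N) = N - 52 = -52 + N)
1/(J((-6 - 5)*0) - 70913) = 1/((-52 + (-6 - 5)*0) - 70913) = 1/((-52 - 11*0) - 70913) = 1/((-52 + 0) - 70913) = 1/(-52 - 70913) = 1/(-70965) = -1/70965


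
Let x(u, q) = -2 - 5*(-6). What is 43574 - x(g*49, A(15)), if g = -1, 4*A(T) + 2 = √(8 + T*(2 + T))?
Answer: 43546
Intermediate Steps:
A(T) = -½ + √(8 + T*(2 + T))/4
x(u, q) = 28 (x(u, q) = -2 + 30 = 28)
43574 - x(g*49, A(15)) = 43574 - 1*28 = 43574 - 28 = 43546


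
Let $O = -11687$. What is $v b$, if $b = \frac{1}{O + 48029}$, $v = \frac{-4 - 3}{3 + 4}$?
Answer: $- \frac{1}{36342} \approx -2.7516 \cdot 10^{-5}$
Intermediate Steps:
$v = -1$ ($v = - \frac{7}{7} = \left(-7\right) \frac{1}{7} = -1$)
$b = \frac{1}{36342}$ ($b = \frac{1}{-11687 + 48029} = \frac{1}{36342} \approx 2.7516 \cdot 10^{-5}$)
$v b = \left(-1\right) \frac{1}{36342} = - \frac{1}{36342}$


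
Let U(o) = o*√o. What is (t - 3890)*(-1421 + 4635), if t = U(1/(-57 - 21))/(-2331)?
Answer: -12502460 + 1607*I*√78/7090902 ≈ -1.2502e+7 + 0.0020015*I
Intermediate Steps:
U(o) = o^(3/2)
t = I*√78/14181804 (t = (1/(-57 - 21))^(3/2)/(-2331) = (1/(-78))^(3/2)*(-1/2331) = (-1/78)^(3/2)*(-1/2331) = -I*√78/6084*(-1/2331) = I*√78/14181804 ≈ 6.2275e-7*I)
(t - 3890)*(-1421 + 4635) = (I*√78/14181804 - 3890)*(-1421 + 4635) = (-3890 + I*√78/14181804)*3214 = -12502460 + 1607*I*√78/7090902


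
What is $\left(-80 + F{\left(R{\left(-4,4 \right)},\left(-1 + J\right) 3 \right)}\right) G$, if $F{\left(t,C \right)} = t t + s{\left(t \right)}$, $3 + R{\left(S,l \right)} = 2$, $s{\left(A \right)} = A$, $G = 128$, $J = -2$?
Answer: $-10240$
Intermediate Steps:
$R{\left(S,l \right)} = -1$ ($R{\left(S,l \right)} = -3 + 2 = -1$)
$F{\left(t,C \right)} = t + t^{2}$ ($F{\left(t,C \right)} = t t + t = t^{2} + t = t + t^{2}$)
$\left(-80 + F{\left(R{\left(-4,4 \right)},\left(-1 + J\right) 3 \right)}\right) G = \left(-80 - \left(1 - 1\right)\right) 128 = \left(-80 - 0\right) 128 = \left(-80 + 0\right) 128 = \left(-80\right) 128 = -10240$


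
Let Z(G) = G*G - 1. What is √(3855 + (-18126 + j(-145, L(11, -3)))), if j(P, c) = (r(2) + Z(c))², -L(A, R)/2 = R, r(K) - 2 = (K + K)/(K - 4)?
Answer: I*√13046 ≈ 114.22*I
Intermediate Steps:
r(K) = 2 + 2*K/(-4 + K) (r(K) = 2 + (K + K)/(K - 4) = 2 + (2*K)/(-4 + K) = 2 + 2*K/(-4 + K))
Z(G) = -1 + G² (Z(G) = G² - 1 = -1 + G²)
L(A, R) = -2*R
j(P, c) = (-1 + c²)² (j(P, c) = (4*(-2 + 2)/(-4 + 2) + (-1 + c²))² = (4*0/(-2) + (-1 + c²))² = (4*(-½)*0 + (-1 + c²))² = (0 + (-1 + c²))² = (-1 + c²)²)
√(3855 + (-18126 + j(-145, L(11, -3)))) = √(3855 + (-18126 + (-1 + (-2*(-3))²)²)) = √(3855 + (-18126 + (-1 + 6²)²)) = √(3855 + (-18126 + (-1 + 36)²)) = √(3855 + (-18126 + 35²)) = √(3855 + (-18126 + 1225)) = √(3855 - 16901) = √(-13046) = I*√13046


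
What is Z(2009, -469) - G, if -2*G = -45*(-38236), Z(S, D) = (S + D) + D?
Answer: 861381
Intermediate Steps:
Z(S, D) = S + 2*D (Z(S, D) = (D + S) + D = S + 2*D)
G = -860310 (G = -(-45)*(-38236)/2 = -1/2*1720620 = -860310)
Z(2009, -469) - G = (2009 + 2*(-469)) - 1*(-860310) = (2009 - 938) + 860310 = 1071 + 860310 = 861381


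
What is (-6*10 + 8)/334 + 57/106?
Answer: 6763/17702 ≈ 0.38205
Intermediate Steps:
(-6*10 + 8)/334 + 57/106 = (-60 + 8)*(1/334) + 57*(1/106) = -52*1/334 + 57/106 = -26/167 + 57/106 = 6763/17702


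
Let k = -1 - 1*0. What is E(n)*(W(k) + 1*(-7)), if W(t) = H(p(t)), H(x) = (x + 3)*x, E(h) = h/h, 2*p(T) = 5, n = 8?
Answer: 27/4 ≈ 6.7500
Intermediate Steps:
p(T) = 5/2 (p(T) = (½)*5 = 5/2)
E(h) = 1
k = -1 (k = -1 + 0 = -1)
H(x) = x*(3 + x) (H(x) = (3 + x)*x = x*(3 + x))
W(t) = 55/4 (W(t) = 5*(3 + 5/2)/2 = (5/2)*(11/2) = 55/4)
E(n)*(W(k) + 1*(-7)) = 1*(55/4 + 1*(-7)) = 1*(55/4 - 7) = 1*(27/4) = 27/4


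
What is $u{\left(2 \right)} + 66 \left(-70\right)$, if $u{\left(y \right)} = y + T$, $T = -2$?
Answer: $-4620$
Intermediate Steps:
$u{\left(y \right)} = -2 + y$ ($u{\left(y \right)} = y - 2 = -2 + y$)
$u{\left(2 \right)} + 66 \left(-70\right) = \left(-2 + 2\right) + 66 \left(-70\right) = 0 - 4620 = -4620$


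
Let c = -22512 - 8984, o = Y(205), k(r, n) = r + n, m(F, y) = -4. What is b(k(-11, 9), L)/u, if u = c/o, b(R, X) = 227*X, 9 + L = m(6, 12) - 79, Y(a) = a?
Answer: 1070305/7874 ≈ 135.93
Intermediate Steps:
k(r, n) = n + r
o = 205
L = -92 (L = -9 + (-4 - 79) = -9 - 83 = -92)
c = -31496
u = -31496/205 ≈ -153.64
b(k(-11, 9), L)/u = (227*(-92))/(-31496/205) = -20884*(-205/31496) = 1070305/7874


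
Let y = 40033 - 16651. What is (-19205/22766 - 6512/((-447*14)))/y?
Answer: 14033651/1665612420948 ≈ 8.4255e-6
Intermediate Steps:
y = 23382
(-19205/22766 - 6512/((-447*14)))/y = (-19205/22766 - 6512/((-447*14)))/23382 = (-19205*1/22766 - 6512/(-6258))*(1/23382) = (-19205/22766 - 6512*(-1/6258))*(1/23382) = (-19205/22766 + 3256/3129)*(1/23382) = (14033651/71234814)*(1/23382) = 14033651/1665612420948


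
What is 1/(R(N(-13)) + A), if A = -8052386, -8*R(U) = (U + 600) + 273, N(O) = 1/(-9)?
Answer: -9/72472456 ≈ -1.2419e-7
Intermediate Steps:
N(O) = -1/9
R(U) = -873/8 - U/8 (R(U) = -((U + 600) + 273)/8 = -((600 + U) + 273)/8 = -(873 + U)/8 = -873/8 - U/8)
1/(R(N(-13)) + A) = 1/((-873/8 - 1/8*(-1/9)) - 8052386) = 1/((-873/8 + 1/72) - 8052386) = 1/(-982/9 - 8052386) = 1/(-72472456/9) = -9/72472456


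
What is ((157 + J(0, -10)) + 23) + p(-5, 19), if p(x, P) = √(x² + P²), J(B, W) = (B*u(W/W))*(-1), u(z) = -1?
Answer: 180 + √386 ≈ 199.65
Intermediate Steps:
J(B, W) = B (J(B, W) = (B*(-1))*(-1) = -B*(-1) = B)
p(x, P) = √(P² + x²)
((157 + J(0, -10)) + 23) + p(-5, 19) = ((157 + 0) + 23) + √(19² + (-5)²) = (157 + 23) + √(361 + 25) = 180 + √386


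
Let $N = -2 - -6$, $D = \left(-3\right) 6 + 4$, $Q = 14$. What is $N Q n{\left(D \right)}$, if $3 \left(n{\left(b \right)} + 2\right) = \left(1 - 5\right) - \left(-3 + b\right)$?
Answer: $\frac{392}{3} \approx 130.67$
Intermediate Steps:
$D = -14$ ($D = -18 + 4 = -14$)
$N = 4$ ($N = -2 + 6 = 4$)
$n{\left(b \right)} = - \frac{7}{3} - \frac{b}{3}$ ($n{\left(b \right)} = -2 + \frac{\left(1 - 5\right) - \left(-3 + b\right)}{3} = -2 + \frac{-4 - \left(-3 + b\right)}{3} = -2 + \frac{-1 - b}{3} = -2 - \left(\frac{1}{3} + \frac{b}{3}\right) = - \frac{7}{3} - \frac{b}{3}$)
$N Q n{\left(D \right)} = 4 \cdot 14 \left(- \frac{7}{3} - - \frac{14}{3}\right) = 56 \left(- \frac{7}{3} + \frac{14}{3}\right) = 56 \cdot \frac{7}{3} = \frac{392}{3}$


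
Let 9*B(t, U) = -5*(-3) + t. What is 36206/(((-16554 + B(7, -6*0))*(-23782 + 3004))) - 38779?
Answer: -20004625318319/515862332 ≈ -38779.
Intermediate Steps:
B(t, U) = 5/3 + t/9 (B(t, U) = (-5*(-3) + t)/9 = (15 + t)/9 = 5/3 + t/9)
36206/(((-16554 + B(7, -6*0))*(-23782 + 3004))) - 38779 = 36206/(((-16554 + (5/3 + (⅑)*7))*(-23782 + 3004))) - 38779 = 36206/(((-16554 + (5/3 + 7/9))*(-20778))) - 38779 = 36206/(((-16554 + 22/9)*(-20778))) - 38779 = 36206/((-148964/9*(-20778))) - 38779 = 36206/(1031724664/3) - 38779 = 36206*(3/1031724664) - 38779 = 54309/515862332 - 38779 = -20004625318319/515862332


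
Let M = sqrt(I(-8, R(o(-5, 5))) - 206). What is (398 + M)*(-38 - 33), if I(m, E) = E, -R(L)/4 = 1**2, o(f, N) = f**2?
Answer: -28258 - 71*I*sqrt(210) ≈ -28258.0 - 1028.9*I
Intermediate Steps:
R(L) = -4 (R(L) = -4*1**2 = -4*1 = -4)
M = I*sqrt(210) (M = sqrt(-4 - 206) = sqrt(-210) = I*sqrt(210) ≈ 14.491*I)
(398 + M)*(-38 - 33) = (398 + I*sqrt(210))*(-38 - 33) = (398 + I*sqrt(210))*(-71) = -28258 - 71*I*sqrt(210)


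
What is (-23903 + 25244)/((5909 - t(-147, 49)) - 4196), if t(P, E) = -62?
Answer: 1341/1775 ≈ 0.75549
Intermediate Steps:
(-23903 + 25244)/((5909 - t(-147, 49)) - 4196) = (-23903 + 25244)/((5909 - 1*(-62)) - 4196) = 1341/((5909 + 62) - 4196) = 1341/(5971 - 4196) = 1341/1775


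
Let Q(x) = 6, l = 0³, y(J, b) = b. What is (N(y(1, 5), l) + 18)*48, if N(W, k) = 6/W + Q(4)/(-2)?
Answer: 3888/5 ≈ 777.60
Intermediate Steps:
l = 0
N(W, k) = -3 + 6/W (N(W, k) = 6/W + 6/(-2) = 6/W + 6*(-½) = 6/W - 3 = -3 + 6/W)
(N(y(1, 5), l) + 18)*48 = ((-3 + 6/5) + 18)*48 = (-9/5 + 18)*48 = (81/5)*48 = 3888/5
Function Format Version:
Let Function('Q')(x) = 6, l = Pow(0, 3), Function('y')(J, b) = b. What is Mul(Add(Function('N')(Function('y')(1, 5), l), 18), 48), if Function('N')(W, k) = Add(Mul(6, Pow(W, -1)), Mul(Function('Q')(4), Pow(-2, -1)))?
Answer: Rational(3888, 5) ≈ 777.60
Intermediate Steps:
l = 0
Function('N')(W, k) = Add(-3, Mul(6, Pow(W, -1))) (Function('N')(W, k) = Add(Mul(6, Pow(W, -1)), Mul(6, Pow(-2, -1))) = Add(Mul(6, Pow(W, -1)), Mul(6, Rational(-1, 2))) = Add(Mul(6, Pow(W, -1)), -3) = Add(-3, Mul(6, Pow(W, -1))))
Mul(Add(Function('N')(Function('y')(1, 5), l), 18), 48) = Mul(Add(Add(-3, Mul(6, Pow(5, -1))), 18), 48) = Mul(Add(Add(-3, Mul(6, Rational(1, 5))), 18), 48) = Mul(Add(Add(-3, Rational(6, 5)), 18), 48) = Mul(Add(Rational(-9, 5), 18), 48) = Mul(Rational(81, 5), 48) = Rational(3888, 5)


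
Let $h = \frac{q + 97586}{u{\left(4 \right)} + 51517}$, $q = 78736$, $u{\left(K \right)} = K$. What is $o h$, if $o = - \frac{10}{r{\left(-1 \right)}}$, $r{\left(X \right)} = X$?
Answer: $\frac{1763220}{51521} \approx 34.223$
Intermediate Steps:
$h = \frac{176322}{51521}$ ($h = \frac{78736 + 97586}{4 + 51517} = \frac{176322}{51521} \approx 3.4223$)
$o = 10$ ($o = - \frac{10}{-1} = \left(-10\right) \left(-1\right) = 10$)
$o h = 10 \cdot \frac{176322}{51521} = \frac{1763220}{51521}$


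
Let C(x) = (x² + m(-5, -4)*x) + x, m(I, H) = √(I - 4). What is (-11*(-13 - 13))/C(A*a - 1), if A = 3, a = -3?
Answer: 143/50 + 143*I/150 ≈ 2.86 + 0.95333*I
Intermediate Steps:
m(I, H) = √(-4 + I)
C(x) = x + x² + 3*I*x (C(x) = (x² + √(-4 - 5)*x) + x = (x² + √(-9)*x) + x = (x² + (3*I)*x) + x = (x² + 3*I*x) + x = x + x² + 3*I*x)
(-11*(-13 - 13))/C(A*a - 1) = (-11*(-13 - 13))/(((3*(-3) - 1)*(1 + (3*(-3) - 1) + 3*I))) = (-11*(-26))/(((-9 - 1)*(1 + (-9 - 1) + 3*I))) = 286/((-10*(1 - 10 + 3*I))) = 286/((-10*(-9 + 3*I))) = 286/(90 - 30*I) = 286*((90 + 30*I)/9000) = 143*(90 + 30*I)/4500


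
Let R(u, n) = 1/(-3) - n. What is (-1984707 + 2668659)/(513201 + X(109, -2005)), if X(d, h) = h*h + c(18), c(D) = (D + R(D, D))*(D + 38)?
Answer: 1025928/6799811 ≈ 0.15088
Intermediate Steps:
R(u, n) = -⅓ - n
c(D) = -38/3 - D/3 (c(D) = (D + (-⅓ - D))*(D + 38) = -(38 + D)/3 = -38/3 - D/3)
X(d, h) = -56/3 + h² (X(d, h) = h*h + (-38/3 - ⅓*18) = h² + (-38/3 - 6) = h² - 56/3 = -56/3 + h²)
(-1984707 + 2668659)/(513201 + X(109, -2005)) = (-1984707 + 2668659)/(513201 + (-56/3 + (-2005)²)) = 683952/(513201 + (-56/3 + 4020025)) = 683952/(513201 + 12060019/3) = 683952/(13599622/3) = 683952*(3/13599622) = 1025928/6799811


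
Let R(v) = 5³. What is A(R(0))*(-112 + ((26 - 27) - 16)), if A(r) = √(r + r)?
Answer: -645*√10 ≈ -2039.7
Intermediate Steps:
R(v) = 125
A(r) = √2*√r (A(r) = √(2*r) = √2*√r)
A(R(0))*(-112 + ((26 - 27) - 16)) = (√2*√125)*(-112 + ((26 - 27) - 16)) = (√2*(5*√5))*(-112 + (-1 - 16)) = (5*√10)*(-112 - 17) = (5*√10)*(-129) = -645*√10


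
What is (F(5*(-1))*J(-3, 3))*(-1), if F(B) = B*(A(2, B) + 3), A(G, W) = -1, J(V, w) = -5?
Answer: -50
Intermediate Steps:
F(B) = 2*B (F(B) = B*(-1 + 3) = B*2 = 2*B)
(F(5*(-1))*J(-3, 3))*(-1) = ((2*(5*(-1)))*(-5))*(-1) = ((2*(-5))*(-5))*(-1) = -10*(-5)*(-1) = 50*(-1) = -50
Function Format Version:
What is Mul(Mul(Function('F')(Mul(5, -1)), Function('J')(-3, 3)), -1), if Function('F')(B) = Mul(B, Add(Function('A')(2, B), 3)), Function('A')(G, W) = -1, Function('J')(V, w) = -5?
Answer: -50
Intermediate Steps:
Function('F')(B) = Mul(2, B) (Function('F')(B) = Mul(B, Add(-1, 3)) = Mul(B, 2) = Mul(2, B))
Mul(Mul(Function('F')(Mul(5, -1)), Function('J')(-3, 3)), -1) = Mul(Mul(Mul(2, Mul(5, -1)), -5), -1) = Mul(Mul(Mul(2, -5), -5), -1) = Mul(Mul(-10, -5), -1) = Mul(50, -1) = -50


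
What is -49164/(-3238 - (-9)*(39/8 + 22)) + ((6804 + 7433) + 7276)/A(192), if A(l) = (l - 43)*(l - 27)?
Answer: 28058459/1623355 ≈ 17.284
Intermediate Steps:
A(l) = (-43 + l)*(-27 + l)
-49164/(-3238 - (-9)*(39/8 + 22)) + ((6804 + 7433) + 7276)/A(192) = -49164/(-3238 - (-9)*(39/8 + 22)) + ((6804 + 7433) + 7276)/(1161 + 192² - 70*192) = -49164/(-3238 - (-9)*(39*(⅛) + 22)) + (14237 + 7276)/(1161 + 36864 - 13440) = -49164/(-3238 - (-9)*(39/8 + 22)) + 21513/24585 = -49164/(-3238 - (-9)*215/8) + 21513*(1/24585) = -49164/(-3238 - 1*(-1935/8)) + 7171/8195 = -49164/(-3238 + 1935/8) + 7171/8195 = -49164/(-23969/8) + 7171/8195 = -49164*(-8/23969) + 7171/8195 = 393312/23969 + 7171/8195 = 28058459/1623355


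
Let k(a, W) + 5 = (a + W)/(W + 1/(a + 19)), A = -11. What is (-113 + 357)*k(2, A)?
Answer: -117242/115 ≈ -1019.5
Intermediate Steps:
k(a, W) = -5 + (W + a)/(W + 1/(19 + a)) (k(a, W) = -5 + (a + W)/(W + 1/(a + 19)) = -5 + (W + a)/(W + 1/(19 + a)))
(-113 + 357)*k(2, A) = (-113 + 357)*((-5 + 2² - 76*(-11) + 19*2 - 4*(-11)*2)/(1 + 19*(-11) - 11*2)) = 244*((-5 + 4 + 836 + 38 + 88)/(1 - 209 - 22)) = 244*(961/(-230)) = 244*(-1/230*961) = 244*(-961/230) = -117242/115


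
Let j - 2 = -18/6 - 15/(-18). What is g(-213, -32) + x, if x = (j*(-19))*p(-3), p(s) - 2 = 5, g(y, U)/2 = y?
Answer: -2423/6 ≈ -403.83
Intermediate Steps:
g(y, U) = 2*y
p(s) = 7 (p(s) = 2 + 5 = 7)
j = -1/6 (j = 2 + (-18/6 - 15/(-18)) = 2 + (-18*1/6 - 15*(-1/18)) = 2 + (-3 + 5/6) = 2 - 13/6 = -1/6 ≈ -0.16667)
x = 133/6 (x = -1/6*(-19)*7 = (19/6)*7 = 133/6 ≈ 22.167)
g(-213, -32) + x = 2*(-213) + 133/6 = -426 + 133/6 = -2423/6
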